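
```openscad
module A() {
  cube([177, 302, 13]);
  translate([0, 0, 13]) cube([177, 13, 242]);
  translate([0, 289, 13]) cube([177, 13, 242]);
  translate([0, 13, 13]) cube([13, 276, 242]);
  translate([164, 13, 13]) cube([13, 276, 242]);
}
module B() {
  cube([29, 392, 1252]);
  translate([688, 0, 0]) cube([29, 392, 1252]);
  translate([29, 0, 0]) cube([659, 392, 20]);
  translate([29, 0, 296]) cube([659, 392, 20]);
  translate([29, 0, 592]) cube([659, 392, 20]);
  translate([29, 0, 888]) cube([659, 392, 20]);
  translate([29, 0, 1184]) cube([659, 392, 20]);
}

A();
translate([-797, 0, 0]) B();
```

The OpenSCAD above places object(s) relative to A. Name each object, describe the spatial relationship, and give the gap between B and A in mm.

A is an open box. B is a bookshelf. The bookshelf is on the floor beside the open box on its −x side. The gap between the bookshelf and the open box is 80 mm.

The bookshelf's nearest face is 80 mm from the open box's −x face.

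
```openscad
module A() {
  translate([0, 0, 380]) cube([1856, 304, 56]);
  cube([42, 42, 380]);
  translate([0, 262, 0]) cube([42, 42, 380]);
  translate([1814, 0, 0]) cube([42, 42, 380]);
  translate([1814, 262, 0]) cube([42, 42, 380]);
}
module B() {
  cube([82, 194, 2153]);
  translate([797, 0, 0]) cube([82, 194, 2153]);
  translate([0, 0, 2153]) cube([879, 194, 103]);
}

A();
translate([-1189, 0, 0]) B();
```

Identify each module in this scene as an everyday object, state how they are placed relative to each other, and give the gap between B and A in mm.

The door frame's nearest face is 310 mm from the bench's −x face.

A is a bench. B is a door frame. The door frame is on the floor beside the bench on its −x side. The gap between the door frame and the bench is 310 mm.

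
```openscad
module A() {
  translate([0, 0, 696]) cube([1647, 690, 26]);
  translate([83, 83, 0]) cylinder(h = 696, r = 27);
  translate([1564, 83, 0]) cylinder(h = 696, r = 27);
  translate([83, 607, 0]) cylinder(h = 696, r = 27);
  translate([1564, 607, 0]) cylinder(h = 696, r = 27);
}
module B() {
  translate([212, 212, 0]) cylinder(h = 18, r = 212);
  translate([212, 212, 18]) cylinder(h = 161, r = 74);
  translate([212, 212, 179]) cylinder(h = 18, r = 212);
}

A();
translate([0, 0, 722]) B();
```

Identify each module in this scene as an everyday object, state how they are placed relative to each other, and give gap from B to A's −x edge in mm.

A is a table. B is a spool. The spool is on top of the table. The gap from the spool to the table's −x edge is 0 mm.

The spool's min-x is at 0; the table's min-x is 0; gap = 0 mm.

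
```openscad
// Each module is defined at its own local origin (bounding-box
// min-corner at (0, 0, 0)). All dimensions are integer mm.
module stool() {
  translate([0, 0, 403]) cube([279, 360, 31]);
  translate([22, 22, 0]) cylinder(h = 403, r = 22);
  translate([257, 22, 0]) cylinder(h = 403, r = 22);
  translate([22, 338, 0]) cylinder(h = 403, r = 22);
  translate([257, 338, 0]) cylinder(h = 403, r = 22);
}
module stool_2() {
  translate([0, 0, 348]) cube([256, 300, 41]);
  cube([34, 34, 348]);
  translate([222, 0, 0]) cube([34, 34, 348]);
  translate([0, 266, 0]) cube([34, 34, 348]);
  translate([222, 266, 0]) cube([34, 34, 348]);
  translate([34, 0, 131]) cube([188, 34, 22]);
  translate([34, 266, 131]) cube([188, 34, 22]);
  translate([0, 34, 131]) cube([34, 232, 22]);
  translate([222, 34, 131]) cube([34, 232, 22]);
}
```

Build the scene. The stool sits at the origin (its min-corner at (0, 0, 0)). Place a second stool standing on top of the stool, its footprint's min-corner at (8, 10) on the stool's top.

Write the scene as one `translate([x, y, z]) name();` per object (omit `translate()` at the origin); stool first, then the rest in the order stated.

stool();
translate([8, 10, 434]) stool_2();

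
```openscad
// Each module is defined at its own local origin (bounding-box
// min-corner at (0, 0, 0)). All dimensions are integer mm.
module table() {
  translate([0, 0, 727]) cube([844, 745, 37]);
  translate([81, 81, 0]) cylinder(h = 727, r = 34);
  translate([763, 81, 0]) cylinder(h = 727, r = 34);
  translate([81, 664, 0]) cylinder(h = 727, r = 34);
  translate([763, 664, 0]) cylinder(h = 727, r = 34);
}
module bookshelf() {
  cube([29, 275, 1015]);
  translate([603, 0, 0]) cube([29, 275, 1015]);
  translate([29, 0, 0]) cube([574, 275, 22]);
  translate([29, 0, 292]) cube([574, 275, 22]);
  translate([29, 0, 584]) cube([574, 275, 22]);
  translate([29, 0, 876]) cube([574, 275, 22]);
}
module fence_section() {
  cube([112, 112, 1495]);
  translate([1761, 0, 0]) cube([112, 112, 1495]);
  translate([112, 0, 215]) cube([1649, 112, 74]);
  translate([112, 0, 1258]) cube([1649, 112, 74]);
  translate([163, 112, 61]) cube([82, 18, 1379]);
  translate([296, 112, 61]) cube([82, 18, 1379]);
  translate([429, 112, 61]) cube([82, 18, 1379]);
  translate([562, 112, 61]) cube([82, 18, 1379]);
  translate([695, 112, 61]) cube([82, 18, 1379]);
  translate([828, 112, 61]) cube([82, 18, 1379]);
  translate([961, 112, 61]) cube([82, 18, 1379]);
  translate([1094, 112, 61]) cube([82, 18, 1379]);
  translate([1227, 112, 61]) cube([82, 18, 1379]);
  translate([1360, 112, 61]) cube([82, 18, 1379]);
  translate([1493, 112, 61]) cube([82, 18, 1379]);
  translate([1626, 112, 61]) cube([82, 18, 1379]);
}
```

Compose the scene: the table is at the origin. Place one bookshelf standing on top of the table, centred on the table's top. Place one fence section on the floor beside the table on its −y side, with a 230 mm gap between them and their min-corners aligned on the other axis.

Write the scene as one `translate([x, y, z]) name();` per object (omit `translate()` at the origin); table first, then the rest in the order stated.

table();
translate([106, 235, 764]) bookshelf();
translate([0, -360, 0]) fence_section();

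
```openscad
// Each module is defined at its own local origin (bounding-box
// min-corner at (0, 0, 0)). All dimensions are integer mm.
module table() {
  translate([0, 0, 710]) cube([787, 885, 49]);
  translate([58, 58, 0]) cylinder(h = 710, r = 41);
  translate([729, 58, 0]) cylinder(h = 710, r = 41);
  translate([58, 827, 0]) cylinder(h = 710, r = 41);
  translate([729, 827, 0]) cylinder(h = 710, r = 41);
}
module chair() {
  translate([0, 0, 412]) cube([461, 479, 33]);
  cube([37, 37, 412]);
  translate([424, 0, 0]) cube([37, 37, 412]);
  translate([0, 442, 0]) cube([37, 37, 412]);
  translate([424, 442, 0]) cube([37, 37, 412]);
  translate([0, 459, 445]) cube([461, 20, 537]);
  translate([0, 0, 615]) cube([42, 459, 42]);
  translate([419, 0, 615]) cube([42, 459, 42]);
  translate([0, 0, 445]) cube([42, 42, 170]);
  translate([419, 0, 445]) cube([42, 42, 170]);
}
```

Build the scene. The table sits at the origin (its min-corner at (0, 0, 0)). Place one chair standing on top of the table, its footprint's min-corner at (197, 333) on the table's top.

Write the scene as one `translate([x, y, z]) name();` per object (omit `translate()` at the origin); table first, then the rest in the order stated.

table();
translate([197, 333, 759]) chair();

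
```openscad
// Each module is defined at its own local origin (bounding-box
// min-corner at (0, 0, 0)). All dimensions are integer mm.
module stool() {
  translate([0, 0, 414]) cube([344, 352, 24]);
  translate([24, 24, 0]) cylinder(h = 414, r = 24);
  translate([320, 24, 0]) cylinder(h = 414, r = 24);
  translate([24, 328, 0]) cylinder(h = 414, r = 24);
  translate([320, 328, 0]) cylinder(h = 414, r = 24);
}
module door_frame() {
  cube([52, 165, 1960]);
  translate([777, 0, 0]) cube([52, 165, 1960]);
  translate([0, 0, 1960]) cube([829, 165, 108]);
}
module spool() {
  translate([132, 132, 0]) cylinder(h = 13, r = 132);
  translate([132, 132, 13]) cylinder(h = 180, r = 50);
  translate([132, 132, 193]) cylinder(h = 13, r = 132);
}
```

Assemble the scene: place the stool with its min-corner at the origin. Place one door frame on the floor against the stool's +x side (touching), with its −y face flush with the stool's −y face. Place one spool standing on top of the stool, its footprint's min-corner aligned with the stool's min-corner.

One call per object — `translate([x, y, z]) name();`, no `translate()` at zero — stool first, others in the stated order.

stool();
translate([344, 0, 0]) door_frame();
translate([0, 0, 438]) spool();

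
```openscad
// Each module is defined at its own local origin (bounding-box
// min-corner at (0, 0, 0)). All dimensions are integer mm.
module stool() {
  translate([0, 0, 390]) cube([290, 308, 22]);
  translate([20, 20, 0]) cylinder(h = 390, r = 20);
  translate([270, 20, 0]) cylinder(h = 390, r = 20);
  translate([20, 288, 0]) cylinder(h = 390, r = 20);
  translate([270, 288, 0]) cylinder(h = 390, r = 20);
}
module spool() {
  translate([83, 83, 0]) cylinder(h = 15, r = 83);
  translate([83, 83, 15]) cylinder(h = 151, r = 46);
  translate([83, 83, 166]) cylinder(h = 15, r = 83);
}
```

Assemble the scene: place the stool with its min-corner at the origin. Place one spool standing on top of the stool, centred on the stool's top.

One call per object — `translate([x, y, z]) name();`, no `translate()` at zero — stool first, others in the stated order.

stool();
translate([62, 71, 412]) spool();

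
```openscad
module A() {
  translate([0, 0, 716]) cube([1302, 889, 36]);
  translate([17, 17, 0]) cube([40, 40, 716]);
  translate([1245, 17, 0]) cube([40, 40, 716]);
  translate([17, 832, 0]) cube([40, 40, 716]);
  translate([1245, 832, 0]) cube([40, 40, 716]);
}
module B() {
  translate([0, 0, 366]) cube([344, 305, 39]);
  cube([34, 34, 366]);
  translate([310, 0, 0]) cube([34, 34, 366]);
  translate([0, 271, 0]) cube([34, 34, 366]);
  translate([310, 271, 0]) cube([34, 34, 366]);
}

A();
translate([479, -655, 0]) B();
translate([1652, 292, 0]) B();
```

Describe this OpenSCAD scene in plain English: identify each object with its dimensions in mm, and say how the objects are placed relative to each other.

A is a rectangular dining table. The top is 1302×889×36 mm with its upper surface at z = 752 mm. It stands on four 40×40 mm square legs, each inset 17 mm from the nearest pair of top edges, running from the floor to the underside of the top.

B is a four-legged stool. The seat is 344×305 mm, 39 mm thick, top at z = 405 mm. It stands on four square legs, each 34×34 mm in cross-section, from z = 0 to the seat underside, each flush with a corner of the seat.

Two stools sit around the table at the −y, +x sides.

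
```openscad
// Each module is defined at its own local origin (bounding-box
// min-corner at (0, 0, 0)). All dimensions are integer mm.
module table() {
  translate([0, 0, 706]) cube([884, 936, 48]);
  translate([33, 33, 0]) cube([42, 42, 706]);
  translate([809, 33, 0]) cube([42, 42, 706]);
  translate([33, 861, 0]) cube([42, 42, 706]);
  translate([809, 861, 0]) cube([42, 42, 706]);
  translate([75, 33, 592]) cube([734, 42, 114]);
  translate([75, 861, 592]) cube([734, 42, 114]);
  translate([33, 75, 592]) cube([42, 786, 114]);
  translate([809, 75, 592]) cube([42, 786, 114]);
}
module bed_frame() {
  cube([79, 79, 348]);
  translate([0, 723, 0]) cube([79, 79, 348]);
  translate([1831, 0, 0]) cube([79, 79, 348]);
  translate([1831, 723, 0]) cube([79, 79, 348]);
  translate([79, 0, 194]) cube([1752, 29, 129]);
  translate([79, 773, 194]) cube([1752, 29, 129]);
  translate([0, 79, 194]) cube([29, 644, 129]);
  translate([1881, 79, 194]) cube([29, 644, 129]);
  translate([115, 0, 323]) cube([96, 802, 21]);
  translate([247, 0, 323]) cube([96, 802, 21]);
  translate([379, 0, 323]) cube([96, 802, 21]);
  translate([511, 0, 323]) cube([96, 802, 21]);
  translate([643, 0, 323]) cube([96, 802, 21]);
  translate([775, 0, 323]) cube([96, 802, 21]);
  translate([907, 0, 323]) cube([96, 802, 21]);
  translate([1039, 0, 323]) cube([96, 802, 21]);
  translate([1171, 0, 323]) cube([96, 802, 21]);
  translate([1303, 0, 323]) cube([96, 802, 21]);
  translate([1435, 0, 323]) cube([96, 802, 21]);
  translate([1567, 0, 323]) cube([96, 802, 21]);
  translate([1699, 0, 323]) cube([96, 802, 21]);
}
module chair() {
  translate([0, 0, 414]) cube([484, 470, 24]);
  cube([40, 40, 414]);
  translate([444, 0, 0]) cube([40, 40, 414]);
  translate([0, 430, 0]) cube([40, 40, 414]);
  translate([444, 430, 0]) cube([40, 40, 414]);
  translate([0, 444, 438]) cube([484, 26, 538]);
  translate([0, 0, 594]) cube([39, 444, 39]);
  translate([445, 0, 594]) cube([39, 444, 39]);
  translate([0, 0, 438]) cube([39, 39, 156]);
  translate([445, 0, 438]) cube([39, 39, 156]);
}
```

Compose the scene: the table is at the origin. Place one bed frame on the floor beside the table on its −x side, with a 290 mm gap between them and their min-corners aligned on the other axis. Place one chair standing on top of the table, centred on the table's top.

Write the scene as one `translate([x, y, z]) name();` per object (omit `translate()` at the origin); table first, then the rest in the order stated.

table();
translate([-2200, 0, 0]) bed_frame();
translate([200, 233, 754]) chair();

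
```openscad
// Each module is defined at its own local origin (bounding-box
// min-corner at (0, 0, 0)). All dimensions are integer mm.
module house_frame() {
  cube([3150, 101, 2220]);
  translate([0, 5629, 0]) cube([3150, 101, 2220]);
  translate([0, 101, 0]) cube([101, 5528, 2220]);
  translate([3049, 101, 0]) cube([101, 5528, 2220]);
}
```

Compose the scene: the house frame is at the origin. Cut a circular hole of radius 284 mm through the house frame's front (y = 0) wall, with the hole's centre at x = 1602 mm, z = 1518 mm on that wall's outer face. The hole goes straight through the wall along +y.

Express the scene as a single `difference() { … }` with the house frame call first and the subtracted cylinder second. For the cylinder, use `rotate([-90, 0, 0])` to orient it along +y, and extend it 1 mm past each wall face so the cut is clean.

difference() {
  house_frame();
  translate([1602, -1, 1518]) rotate([-90, 0, 0]) cylinder(h = 103, r = 284);
}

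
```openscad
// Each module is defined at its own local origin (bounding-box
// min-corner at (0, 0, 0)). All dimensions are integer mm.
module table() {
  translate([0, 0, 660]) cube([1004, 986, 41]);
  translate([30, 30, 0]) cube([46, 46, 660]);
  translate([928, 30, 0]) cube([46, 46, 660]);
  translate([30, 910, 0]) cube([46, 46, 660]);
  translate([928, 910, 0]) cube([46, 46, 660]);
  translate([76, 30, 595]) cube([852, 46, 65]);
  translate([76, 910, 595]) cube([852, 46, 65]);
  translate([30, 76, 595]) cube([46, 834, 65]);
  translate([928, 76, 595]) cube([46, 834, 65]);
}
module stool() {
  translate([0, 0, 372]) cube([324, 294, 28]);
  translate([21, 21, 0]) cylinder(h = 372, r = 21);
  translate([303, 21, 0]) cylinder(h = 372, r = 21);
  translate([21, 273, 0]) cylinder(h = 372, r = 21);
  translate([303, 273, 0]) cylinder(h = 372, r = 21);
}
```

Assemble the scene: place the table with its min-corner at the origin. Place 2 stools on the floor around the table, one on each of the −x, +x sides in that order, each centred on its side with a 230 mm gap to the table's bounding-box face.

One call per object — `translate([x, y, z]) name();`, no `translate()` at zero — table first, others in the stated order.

table();
translate([-554, 346, 0]) stool();
translate([1234, 346, 0]) stool();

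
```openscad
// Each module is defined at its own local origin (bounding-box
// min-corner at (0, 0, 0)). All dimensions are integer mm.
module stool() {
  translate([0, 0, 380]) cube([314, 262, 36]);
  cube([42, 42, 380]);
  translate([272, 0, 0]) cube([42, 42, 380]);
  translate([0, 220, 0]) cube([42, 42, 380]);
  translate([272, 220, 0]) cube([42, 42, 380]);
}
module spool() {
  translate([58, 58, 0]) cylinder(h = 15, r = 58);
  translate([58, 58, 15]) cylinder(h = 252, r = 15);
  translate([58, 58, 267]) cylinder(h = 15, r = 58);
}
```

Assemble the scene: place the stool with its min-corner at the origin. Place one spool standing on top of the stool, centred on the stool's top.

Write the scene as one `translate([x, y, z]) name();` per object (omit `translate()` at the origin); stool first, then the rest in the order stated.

stool();
translate([99, 73, 416]) spool();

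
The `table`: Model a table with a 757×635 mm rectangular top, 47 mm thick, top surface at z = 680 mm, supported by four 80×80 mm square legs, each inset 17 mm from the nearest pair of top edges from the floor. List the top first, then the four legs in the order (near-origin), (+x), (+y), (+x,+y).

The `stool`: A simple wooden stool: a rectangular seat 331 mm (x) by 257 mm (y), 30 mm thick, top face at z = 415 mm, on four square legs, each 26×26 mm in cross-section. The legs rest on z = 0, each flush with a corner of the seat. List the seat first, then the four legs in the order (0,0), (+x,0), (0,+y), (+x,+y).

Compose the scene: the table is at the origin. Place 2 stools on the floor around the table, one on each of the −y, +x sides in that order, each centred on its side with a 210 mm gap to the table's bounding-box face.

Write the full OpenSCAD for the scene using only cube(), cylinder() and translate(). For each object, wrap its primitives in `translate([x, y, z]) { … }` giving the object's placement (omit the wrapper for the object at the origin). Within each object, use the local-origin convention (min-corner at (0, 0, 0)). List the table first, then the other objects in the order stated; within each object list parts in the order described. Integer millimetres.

translate([0, 0, 633]) cube([757, 635, 47]);
translate([17, 17, 0]) cube([80, 80, 633]);
translate([660, 17, 0]) cube([80, 80, 633]);
translate([17, 538, 0]) cube([80, 80, 633]);
translate([660, 538, 0]) cube([80, 80, 633]);
translate([213, -467, 0]) {
  translate([0, 0, 385]) cube([331, 257, 30]);
  cube([26, 26, 385]);
  translate([305, 0, 0]) cube([26, 26, 385]);
  translate([0, 231, 0]) cube([26, 26, 385]);
  translate([305, 231, 0]) cube([26, 26, 385]);
}
translate([967, 189, 0]) {
  translate([0, 0, 385]) cube([331, 257, 30]);
  cube([26, 26, 385]);
  translate([305, 0, 0]) cube([26, 26, 385]);
  translate([0, 231, 0]) cube([26, 26, 385]);
  translate([305, 231, 0]) cube([26, 26, 385]);
}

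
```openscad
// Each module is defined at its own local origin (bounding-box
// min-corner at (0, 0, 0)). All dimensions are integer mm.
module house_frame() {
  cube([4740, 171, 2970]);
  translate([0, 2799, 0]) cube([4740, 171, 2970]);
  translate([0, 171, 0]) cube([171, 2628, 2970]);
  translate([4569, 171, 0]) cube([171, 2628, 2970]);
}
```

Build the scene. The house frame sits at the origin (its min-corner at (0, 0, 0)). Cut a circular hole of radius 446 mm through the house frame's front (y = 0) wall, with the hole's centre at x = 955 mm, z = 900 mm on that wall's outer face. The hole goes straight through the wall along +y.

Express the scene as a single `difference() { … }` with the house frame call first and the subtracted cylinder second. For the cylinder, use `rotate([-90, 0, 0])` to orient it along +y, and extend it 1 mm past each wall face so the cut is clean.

difference() {
  house_frame();
  translate([955, -1, 900]) rotate([-90, 0, 0]) cylinder(h = 173, r = 446);
}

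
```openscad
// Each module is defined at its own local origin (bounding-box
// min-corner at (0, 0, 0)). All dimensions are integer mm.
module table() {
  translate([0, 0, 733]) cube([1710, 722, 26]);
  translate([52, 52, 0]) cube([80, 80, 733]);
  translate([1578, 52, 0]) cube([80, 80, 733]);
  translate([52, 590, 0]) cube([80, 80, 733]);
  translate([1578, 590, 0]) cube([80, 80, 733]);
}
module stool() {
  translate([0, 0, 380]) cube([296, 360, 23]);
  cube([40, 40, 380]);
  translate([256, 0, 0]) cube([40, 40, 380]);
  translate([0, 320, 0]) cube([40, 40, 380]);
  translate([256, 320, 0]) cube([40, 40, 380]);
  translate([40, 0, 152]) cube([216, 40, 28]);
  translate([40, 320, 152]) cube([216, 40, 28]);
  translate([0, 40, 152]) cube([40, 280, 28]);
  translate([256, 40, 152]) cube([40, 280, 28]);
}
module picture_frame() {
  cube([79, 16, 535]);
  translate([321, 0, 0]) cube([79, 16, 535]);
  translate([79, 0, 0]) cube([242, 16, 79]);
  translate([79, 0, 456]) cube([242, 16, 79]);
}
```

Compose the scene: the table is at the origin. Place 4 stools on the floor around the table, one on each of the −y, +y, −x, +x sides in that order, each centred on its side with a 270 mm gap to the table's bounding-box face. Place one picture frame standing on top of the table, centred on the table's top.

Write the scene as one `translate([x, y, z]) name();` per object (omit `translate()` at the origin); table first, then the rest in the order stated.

table();
translate([707, -630, 0]) stool();
translate([707, 992, 0]) stool();
translate([-566, 181, 0]) stool();
translate([1980, 181, 0]) stool();
translate([655, 353, 759]) picture_frame();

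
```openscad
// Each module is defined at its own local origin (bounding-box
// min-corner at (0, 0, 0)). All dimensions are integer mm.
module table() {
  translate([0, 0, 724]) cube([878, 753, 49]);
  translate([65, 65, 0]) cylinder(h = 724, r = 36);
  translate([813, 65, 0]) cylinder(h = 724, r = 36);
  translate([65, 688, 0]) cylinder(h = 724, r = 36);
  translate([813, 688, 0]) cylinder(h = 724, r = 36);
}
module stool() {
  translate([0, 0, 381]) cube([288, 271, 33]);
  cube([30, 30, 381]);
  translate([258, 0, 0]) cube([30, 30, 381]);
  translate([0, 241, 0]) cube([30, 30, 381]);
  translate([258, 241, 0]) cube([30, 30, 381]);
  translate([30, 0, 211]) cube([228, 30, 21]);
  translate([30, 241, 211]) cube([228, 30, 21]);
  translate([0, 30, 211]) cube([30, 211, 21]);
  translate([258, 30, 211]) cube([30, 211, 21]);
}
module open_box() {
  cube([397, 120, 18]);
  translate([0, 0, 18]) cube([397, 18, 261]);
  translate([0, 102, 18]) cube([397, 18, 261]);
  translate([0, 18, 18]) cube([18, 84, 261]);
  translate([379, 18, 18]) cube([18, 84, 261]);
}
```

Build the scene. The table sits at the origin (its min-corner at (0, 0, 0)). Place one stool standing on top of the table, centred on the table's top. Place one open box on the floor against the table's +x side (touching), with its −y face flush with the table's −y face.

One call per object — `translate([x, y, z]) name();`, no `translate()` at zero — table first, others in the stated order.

table();
translate([295, 241, 773]) stool();
translate([878, 0, 0]) open_box();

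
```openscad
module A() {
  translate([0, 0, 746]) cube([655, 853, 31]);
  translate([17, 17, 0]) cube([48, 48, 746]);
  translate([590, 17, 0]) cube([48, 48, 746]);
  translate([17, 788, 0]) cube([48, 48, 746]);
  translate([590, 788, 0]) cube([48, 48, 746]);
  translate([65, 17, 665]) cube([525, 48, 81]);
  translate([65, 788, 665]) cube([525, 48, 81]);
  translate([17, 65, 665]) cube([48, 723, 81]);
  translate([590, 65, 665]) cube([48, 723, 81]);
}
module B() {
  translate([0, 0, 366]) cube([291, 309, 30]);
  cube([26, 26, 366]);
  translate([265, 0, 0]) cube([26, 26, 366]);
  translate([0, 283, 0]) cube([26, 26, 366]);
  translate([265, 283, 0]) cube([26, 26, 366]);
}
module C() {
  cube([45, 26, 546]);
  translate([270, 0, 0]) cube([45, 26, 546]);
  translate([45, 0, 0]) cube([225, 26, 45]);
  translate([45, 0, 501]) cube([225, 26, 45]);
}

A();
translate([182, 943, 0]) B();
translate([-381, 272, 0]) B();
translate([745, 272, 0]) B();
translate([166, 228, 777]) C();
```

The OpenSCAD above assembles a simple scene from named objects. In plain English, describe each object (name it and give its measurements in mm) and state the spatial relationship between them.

A is a table with a 655×853 mm rectangular top, 31 mm thick, top surface at z = 777 mm, supported by four 48×48 mm square legs, each inset 17 mm from the nearest pair of top edges, running from the floor. Four apron rails, 48 mm thick and 81 mm tall, run between adjacent legs with their top edges flush with the underside of the top and their outer faces flush with the legs' outer faces.

B is a simple wooden stool: a rectangular seat 291 mm (x) by 309 mm (y), 30 mm thick, top face at z = 396 mm, on four square legs, each 26×26 mm in cross-section. The legs rest on z = 0, each flush with a corner of the seat.

C is a picture frame with a 225×456 mm rectangular opening (x by z) and a uniform 45 mm border on every side. Frame depth is 26 mm along y. It is built from two vertical stiles running the full outside height and two horizontal rails spanning the gap between the stiles.

Three stools sit around the table at the +y, −x, +x sides. The picture frame is on top of the table.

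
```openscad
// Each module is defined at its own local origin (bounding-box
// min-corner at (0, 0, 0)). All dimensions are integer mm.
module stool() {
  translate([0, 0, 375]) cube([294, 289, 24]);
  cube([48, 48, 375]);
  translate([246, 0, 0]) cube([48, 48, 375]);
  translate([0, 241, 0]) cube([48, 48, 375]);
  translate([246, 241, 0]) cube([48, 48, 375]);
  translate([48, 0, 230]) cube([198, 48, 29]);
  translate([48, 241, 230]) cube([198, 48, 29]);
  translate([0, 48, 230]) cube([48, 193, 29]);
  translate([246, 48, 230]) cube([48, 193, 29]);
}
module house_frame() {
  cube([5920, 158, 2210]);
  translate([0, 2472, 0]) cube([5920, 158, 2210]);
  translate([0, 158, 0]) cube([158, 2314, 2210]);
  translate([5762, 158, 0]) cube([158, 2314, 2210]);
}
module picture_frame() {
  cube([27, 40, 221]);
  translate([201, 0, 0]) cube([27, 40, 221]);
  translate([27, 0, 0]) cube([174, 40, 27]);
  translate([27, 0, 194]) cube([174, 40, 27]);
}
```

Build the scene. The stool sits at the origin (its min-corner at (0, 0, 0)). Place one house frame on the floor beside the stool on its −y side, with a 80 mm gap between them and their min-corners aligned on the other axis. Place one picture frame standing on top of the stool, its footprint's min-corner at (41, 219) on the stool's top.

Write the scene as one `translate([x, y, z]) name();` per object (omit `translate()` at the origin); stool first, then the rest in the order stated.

stool();
translate([0, -2710, 0]) house_frame();
translate([41, 219, 399]) picture_frame();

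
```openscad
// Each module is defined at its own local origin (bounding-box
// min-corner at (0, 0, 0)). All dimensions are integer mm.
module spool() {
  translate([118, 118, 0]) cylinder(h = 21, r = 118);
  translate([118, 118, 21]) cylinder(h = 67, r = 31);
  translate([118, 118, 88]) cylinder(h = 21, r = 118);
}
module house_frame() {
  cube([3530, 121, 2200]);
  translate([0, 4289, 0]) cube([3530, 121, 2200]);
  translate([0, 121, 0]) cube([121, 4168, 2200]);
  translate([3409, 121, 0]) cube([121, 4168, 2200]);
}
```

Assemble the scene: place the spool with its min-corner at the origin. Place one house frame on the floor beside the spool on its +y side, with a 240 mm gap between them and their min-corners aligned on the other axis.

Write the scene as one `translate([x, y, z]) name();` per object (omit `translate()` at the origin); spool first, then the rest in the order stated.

spool();
translate([0, 476, 0]) house_frame();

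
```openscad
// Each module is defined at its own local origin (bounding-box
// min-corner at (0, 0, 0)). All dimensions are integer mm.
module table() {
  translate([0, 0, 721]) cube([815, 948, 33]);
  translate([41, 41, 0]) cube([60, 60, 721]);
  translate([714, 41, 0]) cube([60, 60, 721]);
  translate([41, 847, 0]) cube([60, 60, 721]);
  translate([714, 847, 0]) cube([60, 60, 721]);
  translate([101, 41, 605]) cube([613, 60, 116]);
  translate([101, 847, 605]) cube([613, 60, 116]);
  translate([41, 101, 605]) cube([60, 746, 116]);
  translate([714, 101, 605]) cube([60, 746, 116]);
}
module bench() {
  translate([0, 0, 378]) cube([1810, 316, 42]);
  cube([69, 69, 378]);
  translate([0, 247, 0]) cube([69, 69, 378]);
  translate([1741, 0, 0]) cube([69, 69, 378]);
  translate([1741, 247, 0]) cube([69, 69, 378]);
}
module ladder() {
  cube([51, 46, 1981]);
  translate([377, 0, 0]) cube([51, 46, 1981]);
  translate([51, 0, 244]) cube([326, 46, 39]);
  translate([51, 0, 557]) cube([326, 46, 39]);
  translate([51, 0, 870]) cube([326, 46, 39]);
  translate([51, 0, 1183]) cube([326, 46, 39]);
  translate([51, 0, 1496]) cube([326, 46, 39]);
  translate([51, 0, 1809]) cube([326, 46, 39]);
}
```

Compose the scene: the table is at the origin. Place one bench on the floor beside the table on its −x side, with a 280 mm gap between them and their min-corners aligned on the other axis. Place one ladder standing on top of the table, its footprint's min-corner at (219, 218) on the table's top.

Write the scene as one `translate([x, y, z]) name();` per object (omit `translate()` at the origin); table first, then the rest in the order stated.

table();
translate([-2090, 0, 0]) bench();
translate([219, 218, 754]) ladder();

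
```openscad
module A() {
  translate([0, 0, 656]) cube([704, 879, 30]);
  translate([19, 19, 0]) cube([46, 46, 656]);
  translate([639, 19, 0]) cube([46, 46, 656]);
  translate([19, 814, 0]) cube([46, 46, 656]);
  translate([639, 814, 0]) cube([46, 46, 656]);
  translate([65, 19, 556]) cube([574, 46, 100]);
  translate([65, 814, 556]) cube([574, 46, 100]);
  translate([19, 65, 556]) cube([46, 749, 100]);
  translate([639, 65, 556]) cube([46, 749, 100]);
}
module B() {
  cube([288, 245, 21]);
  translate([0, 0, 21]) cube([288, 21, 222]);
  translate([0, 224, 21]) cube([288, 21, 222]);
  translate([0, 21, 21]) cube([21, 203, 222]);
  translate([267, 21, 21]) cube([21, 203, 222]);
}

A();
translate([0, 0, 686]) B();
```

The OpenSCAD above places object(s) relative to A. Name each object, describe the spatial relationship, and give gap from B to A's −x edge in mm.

A is a table. B is an open box. The open box is on top of the table. The gap from the open box to the table's −x edge is 0 mm.

The open box's min-x is at 0; the table's min-x is 0; gap = 0 mm.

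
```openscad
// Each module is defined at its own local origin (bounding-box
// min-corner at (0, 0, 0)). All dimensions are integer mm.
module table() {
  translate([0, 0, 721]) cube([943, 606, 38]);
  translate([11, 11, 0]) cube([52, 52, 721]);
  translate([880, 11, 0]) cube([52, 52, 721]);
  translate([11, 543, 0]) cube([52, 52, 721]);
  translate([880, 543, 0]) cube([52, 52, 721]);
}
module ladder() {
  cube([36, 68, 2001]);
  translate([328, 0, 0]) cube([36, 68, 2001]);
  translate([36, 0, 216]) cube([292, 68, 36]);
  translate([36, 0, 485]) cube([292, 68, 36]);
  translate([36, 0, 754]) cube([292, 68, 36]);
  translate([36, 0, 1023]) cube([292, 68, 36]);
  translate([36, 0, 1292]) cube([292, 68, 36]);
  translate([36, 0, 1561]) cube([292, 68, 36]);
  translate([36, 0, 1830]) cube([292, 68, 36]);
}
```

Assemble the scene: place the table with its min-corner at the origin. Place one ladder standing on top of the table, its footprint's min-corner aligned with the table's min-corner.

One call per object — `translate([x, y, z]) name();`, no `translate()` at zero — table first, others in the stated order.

table();
translate([0, 0, 759]) ladder();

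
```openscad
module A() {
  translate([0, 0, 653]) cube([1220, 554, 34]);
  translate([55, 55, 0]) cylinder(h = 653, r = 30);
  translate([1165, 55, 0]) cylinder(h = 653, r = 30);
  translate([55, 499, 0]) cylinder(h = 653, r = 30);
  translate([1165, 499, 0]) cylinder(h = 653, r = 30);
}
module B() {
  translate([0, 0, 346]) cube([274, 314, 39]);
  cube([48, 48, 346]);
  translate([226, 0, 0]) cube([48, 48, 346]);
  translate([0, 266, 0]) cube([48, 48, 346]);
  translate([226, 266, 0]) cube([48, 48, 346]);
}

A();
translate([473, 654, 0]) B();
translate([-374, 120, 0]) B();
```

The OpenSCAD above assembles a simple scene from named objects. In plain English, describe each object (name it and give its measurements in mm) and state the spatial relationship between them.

A is a rectangular dining table. The top is 1220×554×34 mm with its upper surface at z = 687 mm. It stands on four round legs of 60 mm diameter, each leg's bounding box inset 25 mm from the nearest pair of top edges, running from the floor to the underside of the top.

B is a four-legged stool. The seat is 274×314 mm, 39 mm thick, top at z = 385 mm. It stands on four square legs, each 48×48 mm in cross-section, from z = 0 to the seat underside, each flush with a corner of the seat.

Two stools sit around the table at the +y, −x sides.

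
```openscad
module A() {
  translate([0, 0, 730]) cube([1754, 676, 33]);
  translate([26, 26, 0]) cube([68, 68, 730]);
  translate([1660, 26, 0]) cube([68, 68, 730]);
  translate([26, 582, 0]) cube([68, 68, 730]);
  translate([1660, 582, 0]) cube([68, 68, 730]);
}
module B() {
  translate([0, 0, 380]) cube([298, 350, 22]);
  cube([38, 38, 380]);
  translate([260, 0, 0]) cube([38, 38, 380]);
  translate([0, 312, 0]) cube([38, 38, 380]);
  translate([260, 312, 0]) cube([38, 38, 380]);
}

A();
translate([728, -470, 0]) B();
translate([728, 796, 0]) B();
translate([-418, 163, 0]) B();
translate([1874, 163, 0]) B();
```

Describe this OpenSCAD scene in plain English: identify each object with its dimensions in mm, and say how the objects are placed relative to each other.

A is a table with a 1754×676 mm rectangular top, 33 mm thick, top surface at z = 763 mm, supported by four 68×68 mm square legs, each inset 26 mm from the nearest pair of top edges, running from the floor.

B is a four-legged stool. The seat is 298×350 mm, 22 mm thick, top at z = 402 mm. It stands on four square legs, each 38×38 mm in cross-section, from z = 0 to the seat underside, each flush with a corner of the seat.

Four stools sit around the table at the −y, +y, −x, +x sides.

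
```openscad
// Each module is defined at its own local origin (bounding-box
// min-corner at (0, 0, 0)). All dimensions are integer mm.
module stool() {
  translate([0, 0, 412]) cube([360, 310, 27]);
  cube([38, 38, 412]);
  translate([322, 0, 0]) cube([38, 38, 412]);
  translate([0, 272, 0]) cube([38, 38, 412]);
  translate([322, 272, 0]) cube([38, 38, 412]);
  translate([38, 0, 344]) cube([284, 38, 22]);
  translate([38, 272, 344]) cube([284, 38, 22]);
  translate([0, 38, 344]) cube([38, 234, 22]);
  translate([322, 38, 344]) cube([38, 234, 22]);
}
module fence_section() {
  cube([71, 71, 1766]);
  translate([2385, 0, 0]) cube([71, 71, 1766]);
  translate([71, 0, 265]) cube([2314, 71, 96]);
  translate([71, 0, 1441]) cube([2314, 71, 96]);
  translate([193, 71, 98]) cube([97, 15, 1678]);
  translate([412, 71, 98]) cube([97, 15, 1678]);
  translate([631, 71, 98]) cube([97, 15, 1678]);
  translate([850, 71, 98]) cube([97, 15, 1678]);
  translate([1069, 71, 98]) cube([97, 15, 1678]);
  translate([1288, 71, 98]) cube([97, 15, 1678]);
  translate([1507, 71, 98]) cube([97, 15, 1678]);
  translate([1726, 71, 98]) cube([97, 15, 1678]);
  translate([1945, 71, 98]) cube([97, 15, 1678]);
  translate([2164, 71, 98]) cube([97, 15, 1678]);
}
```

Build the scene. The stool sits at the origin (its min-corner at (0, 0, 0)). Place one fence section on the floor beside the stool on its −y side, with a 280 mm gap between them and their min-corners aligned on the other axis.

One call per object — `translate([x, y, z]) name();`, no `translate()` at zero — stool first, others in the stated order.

stool();
translate([0, -366, 0]) fence_section();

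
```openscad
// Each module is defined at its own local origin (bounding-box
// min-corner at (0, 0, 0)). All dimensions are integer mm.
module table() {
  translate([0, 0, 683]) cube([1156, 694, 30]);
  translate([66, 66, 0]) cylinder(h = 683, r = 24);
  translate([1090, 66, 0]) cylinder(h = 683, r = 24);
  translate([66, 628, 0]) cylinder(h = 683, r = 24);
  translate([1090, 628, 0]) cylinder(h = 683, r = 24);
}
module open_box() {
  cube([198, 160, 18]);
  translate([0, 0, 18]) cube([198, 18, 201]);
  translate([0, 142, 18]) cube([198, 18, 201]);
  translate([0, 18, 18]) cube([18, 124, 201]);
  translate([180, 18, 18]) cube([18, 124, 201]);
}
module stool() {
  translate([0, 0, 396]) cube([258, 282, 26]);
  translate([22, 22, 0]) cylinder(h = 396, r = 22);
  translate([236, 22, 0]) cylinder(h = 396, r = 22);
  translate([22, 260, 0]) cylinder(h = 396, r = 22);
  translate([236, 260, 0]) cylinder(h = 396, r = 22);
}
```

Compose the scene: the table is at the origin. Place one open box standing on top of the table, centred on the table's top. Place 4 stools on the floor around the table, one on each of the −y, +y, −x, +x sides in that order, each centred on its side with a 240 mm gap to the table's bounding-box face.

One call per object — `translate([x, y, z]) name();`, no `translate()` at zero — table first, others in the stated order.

table();
translate([479, 267, 713]) open_box();
translate([449, -522, 0]) stool();
translate([449, 934, 0]) stool();
translate([-498, 206, 0]) stool();
translate([1396, 206, 0]) stool();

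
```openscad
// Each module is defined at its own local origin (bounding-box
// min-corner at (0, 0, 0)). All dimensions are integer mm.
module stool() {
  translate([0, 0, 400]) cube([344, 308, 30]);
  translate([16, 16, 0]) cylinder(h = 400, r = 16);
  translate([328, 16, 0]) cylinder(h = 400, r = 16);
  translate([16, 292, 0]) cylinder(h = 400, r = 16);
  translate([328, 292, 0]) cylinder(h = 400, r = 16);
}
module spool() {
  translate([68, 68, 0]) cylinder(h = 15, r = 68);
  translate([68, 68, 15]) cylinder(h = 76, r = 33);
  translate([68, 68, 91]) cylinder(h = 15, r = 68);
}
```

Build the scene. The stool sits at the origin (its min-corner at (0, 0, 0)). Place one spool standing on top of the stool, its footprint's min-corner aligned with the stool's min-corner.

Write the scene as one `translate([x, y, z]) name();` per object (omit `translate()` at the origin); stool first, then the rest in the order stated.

stool();
translate([0, 0, 430]) spool();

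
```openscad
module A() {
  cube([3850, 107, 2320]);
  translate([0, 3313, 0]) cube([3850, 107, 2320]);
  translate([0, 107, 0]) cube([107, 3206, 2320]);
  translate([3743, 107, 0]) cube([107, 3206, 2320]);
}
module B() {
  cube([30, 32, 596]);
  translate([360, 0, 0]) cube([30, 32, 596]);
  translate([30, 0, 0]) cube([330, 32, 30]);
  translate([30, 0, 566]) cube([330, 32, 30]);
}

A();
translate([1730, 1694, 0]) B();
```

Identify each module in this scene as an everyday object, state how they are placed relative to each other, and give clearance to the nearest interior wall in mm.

Clearances: x = 1623, y = 1587; minimum 1587 mm.

A is a house frame. B is a picture frame. The picture frame sits inside the house frame, centred. The clearance to the nearest interior wall is 1587 mm.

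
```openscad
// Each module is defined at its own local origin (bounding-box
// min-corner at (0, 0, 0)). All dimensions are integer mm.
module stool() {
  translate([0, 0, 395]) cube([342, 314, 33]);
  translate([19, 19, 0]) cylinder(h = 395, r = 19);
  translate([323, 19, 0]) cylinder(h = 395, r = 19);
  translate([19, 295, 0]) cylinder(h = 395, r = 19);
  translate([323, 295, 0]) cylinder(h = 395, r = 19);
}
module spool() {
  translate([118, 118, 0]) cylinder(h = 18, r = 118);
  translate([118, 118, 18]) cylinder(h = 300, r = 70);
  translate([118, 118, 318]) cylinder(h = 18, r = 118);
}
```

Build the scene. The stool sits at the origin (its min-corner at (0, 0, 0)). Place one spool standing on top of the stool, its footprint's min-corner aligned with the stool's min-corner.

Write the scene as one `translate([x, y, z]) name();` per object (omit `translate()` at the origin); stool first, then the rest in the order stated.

stool();
translate([0, 0, 428]) spool();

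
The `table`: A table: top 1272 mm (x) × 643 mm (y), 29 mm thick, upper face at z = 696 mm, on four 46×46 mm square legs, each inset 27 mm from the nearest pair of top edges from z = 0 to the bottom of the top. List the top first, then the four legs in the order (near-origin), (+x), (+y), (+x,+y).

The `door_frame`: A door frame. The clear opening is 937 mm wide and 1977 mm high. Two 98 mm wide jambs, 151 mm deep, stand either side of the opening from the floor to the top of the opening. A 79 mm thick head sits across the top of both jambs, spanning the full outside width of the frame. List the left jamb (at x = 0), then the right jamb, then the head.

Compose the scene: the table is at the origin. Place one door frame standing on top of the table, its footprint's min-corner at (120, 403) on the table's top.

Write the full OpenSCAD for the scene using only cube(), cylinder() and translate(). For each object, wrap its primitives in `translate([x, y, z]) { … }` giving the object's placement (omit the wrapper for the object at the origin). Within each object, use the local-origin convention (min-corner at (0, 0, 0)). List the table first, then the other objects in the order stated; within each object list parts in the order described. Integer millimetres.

translate([0, 0, 667]) cube([1272, 643, 29]);
translate([27, 27, 0]) cube([46, 46, 667]);
translate([1199, 27, 0]) cube([46, 46, 667]);
translate([27, 570, 0]) cube([46, 46, 667]);
translate([1199, 570, 0]) cube([46, 46, 667]);
translate([120, 403, 696]) {
  cube([98, 151, 1977]);
  translate([1035, 0, 0]) cube([98, 151, 1977]);
  translate([0, 0, 1977]) cube([1133, 151, 79]);
}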